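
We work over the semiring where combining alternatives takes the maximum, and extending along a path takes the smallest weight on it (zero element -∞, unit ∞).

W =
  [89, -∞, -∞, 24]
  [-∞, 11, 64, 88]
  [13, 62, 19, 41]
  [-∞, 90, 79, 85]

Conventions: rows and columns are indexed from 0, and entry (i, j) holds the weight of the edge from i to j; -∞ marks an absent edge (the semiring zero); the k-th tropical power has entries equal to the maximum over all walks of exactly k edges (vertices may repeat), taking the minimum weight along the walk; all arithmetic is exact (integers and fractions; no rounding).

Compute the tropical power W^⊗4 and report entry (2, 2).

W^⊗2:
  [89, 24, 24, 24]
  [13, 88, 79, 85]
  [13, 41, 62, 62]
  [13, 85, 79, 88]
W^⊗3:
  [89, 24, 24, 24]
  [13, 85, 79, 88]
  [13, 62, 62, 62]
  [13, 88, 79, 85]
W^⊗4:
  [89, 24, 24, 24]
  [13, 88, 79, 85]
  [13, 62, 62, 62]
  [13, 85, 79, 88]
Key observation: the optimum is the walk 2->1->3->3->2, with weight 62 min 88 min 85 min 79 = 62.
Optimal value attained by: walk 2->1->3->3->2.
Answer: (W^⊗4)[2][2] = 62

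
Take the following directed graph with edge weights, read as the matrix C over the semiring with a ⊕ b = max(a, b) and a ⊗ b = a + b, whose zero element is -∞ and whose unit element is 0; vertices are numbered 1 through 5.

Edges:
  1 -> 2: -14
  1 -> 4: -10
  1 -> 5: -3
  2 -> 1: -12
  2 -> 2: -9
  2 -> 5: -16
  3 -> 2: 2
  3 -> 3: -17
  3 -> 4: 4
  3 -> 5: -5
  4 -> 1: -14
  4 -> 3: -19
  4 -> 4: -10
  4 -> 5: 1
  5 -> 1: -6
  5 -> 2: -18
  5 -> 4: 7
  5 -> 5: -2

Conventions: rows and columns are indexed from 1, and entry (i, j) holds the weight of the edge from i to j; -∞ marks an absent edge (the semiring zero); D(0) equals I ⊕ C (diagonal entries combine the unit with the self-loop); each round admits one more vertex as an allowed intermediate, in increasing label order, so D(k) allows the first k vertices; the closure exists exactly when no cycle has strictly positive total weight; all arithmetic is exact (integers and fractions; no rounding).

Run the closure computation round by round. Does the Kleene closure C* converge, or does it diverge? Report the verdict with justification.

D(0):
  [0, -14, -∞, -10, -3]
  [-12, 0, -∞, -∞, -16]
  [-∞, 2, 0, 4, -5]
  [-14, -∞, -19, 0, 1]
  [-6, -18, -∞, 7, 0]
D(1):
  [0, -14, -∞, -10, -3]
  [-12, 0, -∞, -22, -15]
  [-∞, 2, 0, 4, -5]
  [-14, -28, -19, 0, 1]
  [-6, -18, -∞, 7, 0]
D(2):
  [0, -14, -∞, -10, -3]
  [-12, 0, -∞, -22, -15]
  [-10, 2, 0, 4, -5]
  [-14, -28, -19, 0, 1]
  [-6, -18, -∞, 7, 0]
D(3):
  [0, -14, -∞, -10, -3]
  [-12, 0, -∞, -22, -15]
  [-10, 2, 0, 4, -5]
  [-14, -17, -19, 0, 1]
  [-6, -18, -∞, 7, 0]
Detection: at round 4, diagonal entry (5, 5) turns strictly positive.
Key observation: the cycle 5->4->5 has total weight 7 + 1, which is strictly positive.
Answer: DIVERGES — positive cycle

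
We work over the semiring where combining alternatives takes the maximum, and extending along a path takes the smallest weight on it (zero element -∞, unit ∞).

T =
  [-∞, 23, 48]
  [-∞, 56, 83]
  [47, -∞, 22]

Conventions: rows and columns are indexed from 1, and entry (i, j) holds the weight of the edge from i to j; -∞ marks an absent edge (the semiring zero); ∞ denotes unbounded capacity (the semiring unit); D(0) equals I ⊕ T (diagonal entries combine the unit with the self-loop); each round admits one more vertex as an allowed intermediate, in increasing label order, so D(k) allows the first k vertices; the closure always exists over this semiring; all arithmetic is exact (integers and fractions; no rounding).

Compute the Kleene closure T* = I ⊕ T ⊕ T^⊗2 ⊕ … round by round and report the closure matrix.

D(0):
  [∞, 23, 48]
  [-∞, ∞, 83]
  [47, -∞, ∞]
D(1):
  [∞, 23, 48]
  [-∞, ∞, 83]
  [47, 23, ∞]
D(2):
  [∞, 23, 48]
  [-∞, ∞, 83]
  [47, 23, ∞]
D(3):
  [∞, 23, 48]
  [47, ∞, 83]
  [47, 23, ∞]
Answer: T* = [[∞, 23, 48], [47, ∞, 83], [47, 23, ∞]]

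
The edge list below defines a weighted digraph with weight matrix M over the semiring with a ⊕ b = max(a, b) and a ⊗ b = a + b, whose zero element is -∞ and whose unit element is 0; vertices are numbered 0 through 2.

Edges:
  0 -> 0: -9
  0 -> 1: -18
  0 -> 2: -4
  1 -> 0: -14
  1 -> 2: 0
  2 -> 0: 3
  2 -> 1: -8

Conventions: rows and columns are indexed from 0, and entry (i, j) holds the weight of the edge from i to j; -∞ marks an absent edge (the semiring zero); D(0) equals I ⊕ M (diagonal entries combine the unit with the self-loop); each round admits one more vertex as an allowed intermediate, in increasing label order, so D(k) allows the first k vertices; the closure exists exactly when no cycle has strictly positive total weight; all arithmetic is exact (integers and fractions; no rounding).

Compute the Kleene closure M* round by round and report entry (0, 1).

D(0):
  [0, -18, -4]
  [-14, 0, 0]
  [3, -8, 0]
D(1):
  [0, -18, -4]
  [-14, 0, 0]
  [3, -8, 0]
D(2):
  [0, -18, -4]
  [-14, 0, 0]
  [3, -8, 0]
D(3):
  [0, -12, -4]
  [3, 0, 0]
  [3, -8, 0]
Answer: M*[0][1] = -12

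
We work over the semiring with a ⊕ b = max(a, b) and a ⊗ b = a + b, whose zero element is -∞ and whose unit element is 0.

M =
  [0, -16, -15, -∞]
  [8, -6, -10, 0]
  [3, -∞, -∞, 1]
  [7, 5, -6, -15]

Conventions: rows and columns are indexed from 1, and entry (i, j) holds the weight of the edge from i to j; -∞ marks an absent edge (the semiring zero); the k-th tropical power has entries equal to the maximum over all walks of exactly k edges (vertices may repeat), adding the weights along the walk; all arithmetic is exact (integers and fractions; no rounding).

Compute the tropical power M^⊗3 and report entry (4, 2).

M^⊗2:
  [0, -16, -15, -14]
  [8, 5, -6, -6]
  [8, 6, -5, -14]
  [13, -1, -5, 5]
M^⊗3:
  [0, -9, -15, -14]
  [13, -1, -5, 5]
  [14, 0, -4, 6]
  [13, 10, -1, -1]
Key observation: the optimum is the walk 4->2->4->2, with weight 5 + 0 + 5 = 10.
Optimal value attained by: walk 4->2->4->2.
Answer: (M^⊗3)[4][2] = 10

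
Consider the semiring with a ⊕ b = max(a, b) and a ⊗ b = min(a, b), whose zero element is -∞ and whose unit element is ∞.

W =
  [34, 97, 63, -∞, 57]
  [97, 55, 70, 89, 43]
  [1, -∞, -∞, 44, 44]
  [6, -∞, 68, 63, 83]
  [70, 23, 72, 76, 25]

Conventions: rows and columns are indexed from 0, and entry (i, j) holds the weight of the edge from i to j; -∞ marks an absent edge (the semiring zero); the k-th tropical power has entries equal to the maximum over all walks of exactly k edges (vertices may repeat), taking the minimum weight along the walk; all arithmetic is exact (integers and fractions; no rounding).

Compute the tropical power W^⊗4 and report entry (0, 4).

W^⊗2:
  [97, 55, 70, 89, 44]
  [55, 97, 68, 63, 83]
  [44, 23, 44, 44, 44]
  [70, 23, 72, 76, 63]
  [34, 70, 68, 63, 76]
W^⊗3:
  [55, 97, 68, 63, 83]
  [97, 55, 72, 89, 63]
  [44, 44, 44, 44, 44]
  [63, 70, 68, 63, 76]
  [70, 55, 72, 76, 63]
W^⊗4:
  [97, 55, 72, 89, 63]
  [63, 97, 68, 63, 83]
  [44, 44, 44, 44, 44]
  [70, 63, 72, 76, 63]
  [63, 70, 68, 63, 76]
Key observation: the optimum is the walk 0->1->3->3->4, with weight 97 min 89 min 63 min 83 = 63.
Optimal value attained by: walk 0->1->3->3->4.
Answer: (W^⊗4)[0][4] = 63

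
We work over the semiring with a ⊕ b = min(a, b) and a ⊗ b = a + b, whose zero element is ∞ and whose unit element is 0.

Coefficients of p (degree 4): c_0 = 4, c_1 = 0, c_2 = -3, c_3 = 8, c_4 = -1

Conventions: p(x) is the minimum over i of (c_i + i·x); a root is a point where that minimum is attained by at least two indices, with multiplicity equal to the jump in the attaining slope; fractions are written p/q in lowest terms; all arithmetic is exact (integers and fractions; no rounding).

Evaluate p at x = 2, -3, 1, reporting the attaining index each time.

p(2) = min(4+0·2=4, 0+1·2=2, -3+2·2=1, 8+3·2=14, -1+4·2=7) = 1 (attained by i=2)
p(-3) = min(4+0·(-3)=4, 0+1·(-3)=-3, -3+2·(-3)=-9, 8+3·(-3)=-1, -1+4·(-3)=-13) = -13 (attained by i=4)
p(1) = min(4+0·1=4, 0+1·1=1, -3+2·1=-1, 8+3·1=11, -1+4·1=3) = -1 (attained by i=2)
Answer: p(2) = 1; p(-3) = -13; p(1) = -1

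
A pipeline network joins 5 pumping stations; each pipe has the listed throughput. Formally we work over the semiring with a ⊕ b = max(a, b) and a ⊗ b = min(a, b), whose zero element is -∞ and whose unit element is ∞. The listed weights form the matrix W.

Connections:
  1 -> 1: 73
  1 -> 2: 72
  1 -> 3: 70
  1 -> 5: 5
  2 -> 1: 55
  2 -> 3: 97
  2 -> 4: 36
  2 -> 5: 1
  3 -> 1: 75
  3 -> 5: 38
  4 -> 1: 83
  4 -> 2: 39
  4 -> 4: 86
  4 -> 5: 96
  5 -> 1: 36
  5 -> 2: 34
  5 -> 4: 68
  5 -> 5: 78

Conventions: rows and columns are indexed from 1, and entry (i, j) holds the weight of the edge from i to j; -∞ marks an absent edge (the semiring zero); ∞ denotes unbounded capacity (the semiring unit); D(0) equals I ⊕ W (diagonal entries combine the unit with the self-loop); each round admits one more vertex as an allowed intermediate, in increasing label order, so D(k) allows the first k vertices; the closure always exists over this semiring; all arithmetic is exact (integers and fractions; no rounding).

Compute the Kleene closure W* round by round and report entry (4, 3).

D(0):
  [∞, 72, 70, -∞, 5]
  [55, ∞, 97, 36, 1]
  [75, -∞, ∞, -∞, 38]
  [83, 39, -∞, ∞, 96]
  [36, 34, -∞, 68, ∞]
D(1):
  [∞, 72, 70, -∞, 5]
  [55, ∞, 97, 36, 5]
  [75, 72, ∞, -∞, 38]
  [83, 72, 70, ∞, 96]
  [36, 36, 36, 68, ∞]
D(2):
  [∞, 72, 72, 36, 5]
  [55, ∞, 97, 36, 5]
  [75, 72, ∞, 36, 38]
  [83, 72, 72, ∞, 96]
  [36, 36, 36, 68, ∞]
D(3):
  [∞, 72, 72, 36, 38]
  [75, ∞, 97, 36, 38]
  [75, 72, ∞, 36, 38]
  [83, 72, 72, ∞, 96]
  [36, 36, 36, 68, ∞]
D(4):
  [∞, 72, 72, 36, 38]
  [75, ∞, 97, 36, 38]
  [75, 72, ∞, 36, 38]
  [83, 72, 72, ∞, 96]
  [68, 68, 68, 68, ∞]
D(5):
  [∞, 72, 72, 38, 38]
  [75, ∞, 97, 38, 38]
  [75, 72, ∞, 38, 38]
  [83, 72, 72, ∞, 96]
  [68, 68, 68, 68, ∞]
Answer: W*[4][3] = 72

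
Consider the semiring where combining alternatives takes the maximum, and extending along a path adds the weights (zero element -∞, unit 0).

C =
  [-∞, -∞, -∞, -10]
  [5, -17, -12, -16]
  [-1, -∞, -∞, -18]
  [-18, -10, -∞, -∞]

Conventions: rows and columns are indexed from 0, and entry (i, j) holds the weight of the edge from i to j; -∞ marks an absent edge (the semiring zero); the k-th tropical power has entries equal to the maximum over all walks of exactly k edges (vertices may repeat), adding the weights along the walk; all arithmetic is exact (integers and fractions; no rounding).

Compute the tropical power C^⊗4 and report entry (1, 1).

C^⊗2:
  [-28, -20, -∞, -∞]
  [-12, -26, -29, -5]
  [-36, -28, -∞, -11]
  [-5, -27, -22, -26]
C^⊗3:
  [-15, -37, -32, -36]
  [-21, -15, -38, -22]
  [-23, -21, -40, -44]
  [-22, -36, -39, -15]
C^⊗4:
  [-32, -46, -49, -25]
  [-10, -32, -27, -31]
  [-16, -38, -33, -33]
  [-31, -25, -48, -32]
Key observation: the optimum is the walk 1->0->3->1->1, with weight 5 + (-10) + (-10) + (-17) = -32.
Optimal value attained by: walk 1->0->3->1->1.
Answer: (C^⊗4)[1][1] = -32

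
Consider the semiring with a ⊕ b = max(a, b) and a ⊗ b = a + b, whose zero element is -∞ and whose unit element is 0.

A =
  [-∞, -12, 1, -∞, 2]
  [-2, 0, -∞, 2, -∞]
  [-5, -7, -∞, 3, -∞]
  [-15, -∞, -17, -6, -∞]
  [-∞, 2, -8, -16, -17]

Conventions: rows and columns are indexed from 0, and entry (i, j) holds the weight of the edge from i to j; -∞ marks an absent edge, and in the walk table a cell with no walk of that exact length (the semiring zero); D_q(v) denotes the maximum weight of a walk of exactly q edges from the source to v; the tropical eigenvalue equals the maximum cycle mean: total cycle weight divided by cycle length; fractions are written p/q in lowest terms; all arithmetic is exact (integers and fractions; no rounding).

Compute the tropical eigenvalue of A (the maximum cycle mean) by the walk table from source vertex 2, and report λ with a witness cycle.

q=0: [-∞, -∞, 0, -∞, -∞]
q=1: [-5, -7, -∞, 3, -∞]
q=2: [-9, -7, -4, -3, -3]
q=3: [-9, -1, -8, -1, -7]
q=4: [-3, -1, -8, 1, -7]
q=5: [-3, -1, -2, 1, -1]
Optimal cycle mean attained by: cycle 0->4->1->0, total 2 + 2 + (-2), length 3.
Answer: λ = 2/3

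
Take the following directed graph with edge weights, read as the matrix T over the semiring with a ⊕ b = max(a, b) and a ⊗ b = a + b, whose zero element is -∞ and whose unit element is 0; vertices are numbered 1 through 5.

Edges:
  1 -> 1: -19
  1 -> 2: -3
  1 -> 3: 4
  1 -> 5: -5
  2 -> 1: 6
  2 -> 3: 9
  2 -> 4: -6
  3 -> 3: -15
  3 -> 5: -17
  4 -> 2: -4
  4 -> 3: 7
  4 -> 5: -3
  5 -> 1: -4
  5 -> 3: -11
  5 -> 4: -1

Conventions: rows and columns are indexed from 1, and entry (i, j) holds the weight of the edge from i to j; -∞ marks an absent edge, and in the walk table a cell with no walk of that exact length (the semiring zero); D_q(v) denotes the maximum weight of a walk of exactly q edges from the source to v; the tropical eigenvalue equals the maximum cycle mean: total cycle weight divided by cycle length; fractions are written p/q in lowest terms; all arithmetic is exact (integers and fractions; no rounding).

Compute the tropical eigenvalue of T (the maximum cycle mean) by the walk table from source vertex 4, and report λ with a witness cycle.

q=0: [-∞, -∞, -∞, 0, -∞]
q=1: [-∞, -4, 7, -∞, -3]
q=2: [2, -∞, 5, -4, -10]
q=3: [-14, -1, 6, -11, -3]
q=4: [5, -15, 8, -4, -11]
q=5: [-9, 2, 9, -12, 0]
Optimal cycle mean attained by: cycle 1->2->1, total (-3) + 6, length 2.
Answer: λ = 3/2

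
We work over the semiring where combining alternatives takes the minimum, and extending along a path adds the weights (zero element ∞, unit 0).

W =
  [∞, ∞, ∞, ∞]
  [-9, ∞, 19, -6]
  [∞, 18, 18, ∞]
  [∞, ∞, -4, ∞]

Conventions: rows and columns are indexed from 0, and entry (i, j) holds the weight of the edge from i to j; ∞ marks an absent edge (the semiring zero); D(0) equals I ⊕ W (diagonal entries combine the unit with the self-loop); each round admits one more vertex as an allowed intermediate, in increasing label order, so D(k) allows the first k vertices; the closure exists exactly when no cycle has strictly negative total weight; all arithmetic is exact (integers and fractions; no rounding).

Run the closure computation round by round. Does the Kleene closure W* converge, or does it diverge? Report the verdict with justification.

D(0):
  [0, ∞, ∞, ∞]
  [-9, 0, 19, -6]
  [∞, 18, 0, ∞]
  [∞, ∞, -4, 0]
D(1):
  [0, ∞, ∞, ∞]
  [-9, 0, 19, -6]
  [∞, 18, 0, ∞]
  [∞, ∞, -4, 0]
D(2):
  [0, ∞, ∞, ∞]
  [-9, 0, 19, -6]
  [9, 18, 0, 12]
  [∞, ∞, -4, 0]
D(3):
  [0, ∞, ∞, ∞]
  [-9, 0, 19, -6]
  [9, 18, 0, 12]
  [5, 14, -4, 0]
D(4):
  [0, ∞, ∞, ∞]
  [-9, 0, -10, -6]
  [9, 18, 0, 12]
  [5, 14, -4, 0]
Key observation: every diagonal entry stays at the unit through all rounds, so no improving cycle exists.
Answer: CONVERGES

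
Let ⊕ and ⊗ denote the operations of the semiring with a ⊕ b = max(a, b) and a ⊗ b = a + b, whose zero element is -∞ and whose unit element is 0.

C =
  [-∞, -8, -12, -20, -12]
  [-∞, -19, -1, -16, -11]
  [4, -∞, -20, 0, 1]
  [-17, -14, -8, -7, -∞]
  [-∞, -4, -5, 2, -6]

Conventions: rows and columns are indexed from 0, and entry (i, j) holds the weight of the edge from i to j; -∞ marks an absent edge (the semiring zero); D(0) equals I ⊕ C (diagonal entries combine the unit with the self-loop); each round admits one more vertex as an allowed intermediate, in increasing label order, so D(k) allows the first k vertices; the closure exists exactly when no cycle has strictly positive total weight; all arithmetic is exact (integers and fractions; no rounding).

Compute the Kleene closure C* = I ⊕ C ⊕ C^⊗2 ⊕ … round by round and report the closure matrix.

D(0):
  [0, -8, -12, -20, -12]
  [-∞, 0, -1, -16, -11]
  [4, -∞, 0, 0, 1]
  [-17, -14, -8, 0, -∞]
  [-∞, -4, -5, 2, 0]
D(1):
  [0, -8, -12, -20, -12]
  [-∞, 0, -1, -16, -11]
  [4, -4, 0, 0, 1]
  [-17, -14, -8, 0, -29]
  [-∞, -4, -5, 2, 0]
D(2):
  [0, -8, -9, -20, -12]
  [-∞, 0, -1, -16, -11]
  [4, -4, 0, 0, 1]
  [-17, -14, -8, 0, -25]
  [-∞, -4, -5, 2, 0]
D(3):
  [0, -8, -9, -9, -8]
  [3, 0, -1, -1, 0]
  [4, -4, 0, 0, 1]
  [-4, -12, -8, 0, -7]
  [-1, -4, -5, 2, 0]
D(4):
  [0, -8, -9, -9, -8]
  [3, 0, -1, -1, 0]
  [4, -4, 0, 0, 1]
  [-4, -12, -8, 0, -7]
  [-1, -4, -5, 2, 0]
D(5):
  [0, -8, -9, -6, -8]
  [3, 0, -1, 2, 0]
  [4, -3, 0, 3, 1]
  [-4, -11, -8, 0, -7]
  [-1, -4, -5, 2, 0]
Answer: C* = [[0, -8, -9, -6, -8], [3, 0, -1, 2, 0], [4, -3, 0, 3, 1], [-4, -11, -8, 0, -7], [-1, -4, -5, 2, 0]]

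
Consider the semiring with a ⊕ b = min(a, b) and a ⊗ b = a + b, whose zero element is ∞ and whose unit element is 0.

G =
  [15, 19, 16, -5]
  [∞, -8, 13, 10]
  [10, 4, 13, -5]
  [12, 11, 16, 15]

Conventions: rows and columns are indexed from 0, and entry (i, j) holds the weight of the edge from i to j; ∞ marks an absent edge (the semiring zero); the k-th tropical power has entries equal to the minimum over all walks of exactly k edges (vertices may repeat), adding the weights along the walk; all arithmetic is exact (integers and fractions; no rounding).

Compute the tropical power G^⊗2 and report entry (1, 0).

G^⊗2:
  [7, 6, 11, 10]
  [22, -16, 5, 2]
  [7, -4, 11, 5]
  [26, 3, 24, 7]
Key observation: the optimum is the walk 1->3->0, with weight 10 + 12 = 22.
Optimal value attained by: walk 1->3->0.
Answer: (G^⊗2)[1][0] = 22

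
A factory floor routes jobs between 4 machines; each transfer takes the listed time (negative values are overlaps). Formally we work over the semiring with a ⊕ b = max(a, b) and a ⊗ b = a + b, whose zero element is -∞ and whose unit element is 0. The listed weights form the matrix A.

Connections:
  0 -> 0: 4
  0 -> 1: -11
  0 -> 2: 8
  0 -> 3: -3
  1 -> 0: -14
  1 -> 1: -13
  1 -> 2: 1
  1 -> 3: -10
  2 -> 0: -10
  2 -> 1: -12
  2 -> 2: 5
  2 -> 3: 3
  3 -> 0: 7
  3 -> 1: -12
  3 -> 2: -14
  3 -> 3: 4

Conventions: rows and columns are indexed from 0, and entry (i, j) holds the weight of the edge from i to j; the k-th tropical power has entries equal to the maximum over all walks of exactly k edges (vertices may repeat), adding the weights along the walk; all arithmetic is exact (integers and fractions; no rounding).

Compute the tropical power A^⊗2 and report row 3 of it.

A^⊗2:
  [8, -4, 13, 11]
  [-3, -11, 6, 4]
  [10, -7, 10, 8]
  [11, -4, 15, 8]
Answer: row 3 of A^⊗2 = [11, -4, 15, 8]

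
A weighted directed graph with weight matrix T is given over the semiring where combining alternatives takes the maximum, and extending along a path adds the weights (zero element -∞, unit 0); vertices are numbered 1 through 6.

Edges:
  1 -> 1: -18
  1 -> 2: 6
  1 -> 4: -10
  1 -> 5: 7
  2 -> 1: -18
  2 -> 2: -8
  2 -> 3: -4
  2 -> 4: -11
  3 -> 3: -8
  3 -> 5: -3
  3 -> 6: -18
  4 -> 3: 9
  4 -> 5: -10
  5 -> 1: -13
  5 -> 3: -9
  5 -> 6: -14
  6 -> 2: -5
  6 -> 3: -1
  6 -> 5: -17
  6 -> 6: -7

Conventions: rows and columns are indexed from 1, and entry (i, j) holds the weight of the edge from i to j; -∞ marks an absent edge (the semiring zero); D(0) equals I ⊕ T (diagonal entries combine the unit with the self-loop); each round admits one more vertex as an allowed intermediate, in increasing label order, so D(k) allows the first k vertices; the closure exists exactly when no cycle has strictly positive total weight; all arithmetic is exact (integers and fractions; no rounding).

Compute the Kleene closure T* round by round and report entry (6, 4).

D(0):
  [0, 6, -∞, -10, 7, -∞]
  [-18, 0, -4, -11, -∞, -∞]
  [-∞, -∞, 0, -∞, -3, -18]
  [-∞, -∞, 9, 0, -10, -∞]
  [-13, -∞, -9, -∞, 0, -14]
  [-∞, -5, -1, -∞, -17, 0]
D(1):
  [0, 6, -∞, -10, 7, -∞]
  [-18, 0, -4, -11, -11, -∞]
  [-∞, -∞, 0, -∞, -3, -18]
  [-∞, -∞, 9, 0, -10, -∞]
  [-13, -7, -9, -23, 0, -14]
  [-∞, -5, -1, -∞, -17, 0]
D(2):
  [0, 6, 2, -5, 7, -∞]
  [-18, 0, -4, -11, -11, -∞]
  [-∞, -∞, 0, -∞, -3, -18]
  [-∞, -∞, 9, 0, -10, -∞]
  [-13, -7, -9, -18, 0, -14]
  [-23, -5, -1, -16, -16, 0]
D(3):
  [0, 6, 2, -5, 7, -16]
  [-18, 0, -4, -11, -7, -22]
  [-∞, -∞, 0, -∞, -3, -18]
  [-∞, -∞, 9, 0, 6, -9]
  [-13, -7, -9, -18, 0, -14]
  [-23, -5, -1, -16, -4, 0]
D(4):
  [0, 6, 4, -5, 7, -14]
  [-18, 0, -2, -11, -5, -20]
  [-∞, -∞, 0, -∞, -3, -18]
  [-∞, -∞, 9, 0, 6, -9]
  [-13, -7, -9, -18, 0, -14]
  [-23, -5, -1, -16, -4, 0]
D(5):
  [0, 6, 4, -5, 7, -7]
  [-18, 0, -2, -11, -5, -19]
  [-16, -10, 0, -21, -3, -17]
  [-7, -1, 9, 0, 6, -8]
  [-13, -7, -9, -18, 0, -14]
  [-17, -5, -1, -16, -4, 0]
D(6):
  [0, 6, 4, -5, 7, -7]
  [-18, 0, -2, -11, -5, -19]
  [-16, -10, 0, -21, -3, -17]
  [-7, -1, 9, 0, 6, -8]
  [-13, -7, -9, -18, 0, -14]
  [-17, -5, -1, -16, -4, 0]
Answer: T*[6][4] = -16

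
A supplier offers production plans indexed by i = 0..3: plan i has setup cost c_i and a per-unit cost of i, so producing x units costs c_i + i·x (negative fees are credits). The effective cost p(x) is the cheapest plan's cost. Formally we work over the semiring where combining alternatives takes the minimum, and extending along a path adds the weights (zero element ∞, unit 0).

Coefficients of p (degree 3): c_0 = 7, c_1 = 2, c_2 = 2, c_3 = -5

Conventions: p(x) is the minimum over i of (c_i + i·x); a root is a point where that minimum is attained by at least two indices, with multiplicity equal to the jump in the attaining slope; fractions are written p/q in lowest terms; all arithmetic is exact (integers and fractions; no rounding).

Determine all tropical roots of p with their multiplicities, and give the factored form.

hull edge (i=0, c=7) to (i=1, c=2): slope -5, span 1
hull edge (i=1, c=2) to (i=3, c=-5): slope -7/2, span 2
Factored form: p(x) = -5 ⊗ (x ⊕ 7/2) ⊗ (x ⊕ 7/2) ⊗ (x ⊕ 5)
Answer: roots = 7/2 (mult 2), 5 (mult 1)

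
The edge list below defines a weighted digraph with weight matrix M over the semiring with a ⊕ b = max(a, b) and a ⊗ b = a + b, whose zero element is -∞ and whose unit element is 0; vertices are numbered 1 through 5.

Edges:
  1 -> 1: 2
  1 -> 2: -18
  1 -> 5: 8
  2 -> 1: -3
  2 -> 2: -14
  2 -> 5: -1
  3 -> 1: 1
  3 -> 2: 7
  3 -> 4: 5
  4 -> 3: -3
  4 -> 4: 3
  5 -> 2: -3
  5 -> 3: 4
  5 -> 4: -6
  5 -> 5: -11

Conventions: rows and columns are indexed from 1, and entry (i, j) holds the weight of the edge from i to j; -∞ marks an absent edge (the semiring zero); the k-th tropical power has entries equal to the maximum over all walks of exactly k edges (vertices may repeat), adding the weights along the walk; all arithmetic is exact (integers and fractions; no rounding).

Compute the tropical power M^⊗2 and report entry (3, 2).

M^⊗2:
  [4, 5, 12, 2, 10]
  [-1, -4, 3, -7, 5]
  [4, -7, 2, 8, 9]
  [-2, 4, 0, 6, -∞]
  [5, 11, -7, 9, -4]
Key observation: the optimum is the walk 3->2->2, with weight 7 + (-14) = -7.
Optimal value attained by: walk 3->2->2.
Answer: (M^⊗2)[3][2] = -7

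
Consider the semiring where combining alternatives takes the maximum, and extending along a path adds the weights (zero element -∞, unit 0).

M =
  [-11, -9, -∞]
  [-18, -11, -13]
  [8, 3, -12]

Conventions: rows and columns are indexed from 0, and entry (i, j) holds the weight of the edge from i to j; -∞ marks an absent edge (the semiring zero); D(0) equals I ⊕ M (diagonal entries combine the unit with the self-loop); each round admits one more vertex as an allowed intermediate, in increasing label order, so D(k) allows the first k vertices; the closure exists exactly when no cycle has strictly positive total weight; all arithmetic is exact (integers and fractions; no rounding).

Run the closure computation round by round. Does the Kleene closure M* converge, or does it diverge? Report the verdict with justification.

D(0):
  [0, -9, -∞]
  [-18, 0, -13]
  [8, 3, 0]
D(1):
  [0, -9, -∞]
  [-18, 0, -13]
  [8, 3, 0]
D(2):
  [0, -9, -22]
  [-18, 0, -13]
  [8, 3, 0]
D(3):
  [0, -9, -22]
  [-5, 0, -13]
  [8, 3, 0]
Key observation: every diagonal entry stays at the unit through all rounds, so no improving cycle exists.
Answer: CONVERGES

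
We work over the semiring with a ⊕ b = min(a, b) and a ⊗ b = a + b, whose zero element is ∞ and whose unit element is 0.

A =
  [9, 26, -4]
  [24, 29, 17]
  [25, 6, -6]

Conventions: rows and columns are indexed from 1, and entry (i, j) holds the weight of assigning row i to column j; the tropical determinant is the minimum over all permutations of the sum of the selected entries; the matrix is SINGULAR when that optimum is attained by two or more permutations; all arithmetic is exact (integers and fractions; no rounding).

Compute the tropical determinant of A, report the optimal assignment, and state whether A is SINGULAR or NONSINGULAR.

σ = (1, 2, 3): 9 + 29 + (-6) = 32
σ = (1, 3, 2): 9 + 17 + 6 = 32
σ = (2, 1, 3): 26 + 24 + (-6) = 44
σ = (2, 3, 1): 26 + 17 + 25 = 68
σ = (3, 1, 2): (-4) + 24 + 6 = 26
σ = (3, 2, 1): (-4) + 29 + 25 = 50
Optimal value attained by: σ = (3, 1, 2).
Answer: det⊕(A) = 26; verdict: NONSINGULAR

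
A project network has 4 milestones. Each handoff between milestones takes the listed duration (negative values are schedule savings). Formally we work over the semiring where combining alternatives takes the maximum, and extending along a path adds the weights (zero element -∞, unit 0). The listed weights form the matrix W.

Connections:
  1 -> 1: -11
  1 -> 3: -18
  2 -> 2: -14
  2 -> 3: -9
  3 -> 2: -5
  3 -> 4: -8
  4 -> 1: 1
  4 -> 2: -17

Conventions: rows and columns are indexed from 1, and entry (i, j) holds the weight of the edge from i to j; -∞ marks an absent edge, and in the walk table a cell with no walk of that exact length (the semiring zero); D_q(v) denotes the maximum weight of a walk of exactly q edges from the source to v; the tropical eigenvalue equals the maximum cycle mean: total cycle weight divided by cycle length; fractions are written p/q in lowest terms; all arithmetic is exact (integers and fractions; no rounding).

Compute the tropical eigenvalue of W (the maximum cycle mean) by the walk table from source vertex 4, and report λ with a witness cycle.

q=0: [-∞, -∞, -∞, 0]
q=1: [1, -17, -∞, -∞]
q=2: [-10, -31, -17, -∞]
q=3: [-21, -22, -28, -25]
q=4: [-24, -33, -31, -36]
Optimal cycle mean attained by: cycle 2->3->2, total (-9) + (-5), length 2.
Answer: λ = -7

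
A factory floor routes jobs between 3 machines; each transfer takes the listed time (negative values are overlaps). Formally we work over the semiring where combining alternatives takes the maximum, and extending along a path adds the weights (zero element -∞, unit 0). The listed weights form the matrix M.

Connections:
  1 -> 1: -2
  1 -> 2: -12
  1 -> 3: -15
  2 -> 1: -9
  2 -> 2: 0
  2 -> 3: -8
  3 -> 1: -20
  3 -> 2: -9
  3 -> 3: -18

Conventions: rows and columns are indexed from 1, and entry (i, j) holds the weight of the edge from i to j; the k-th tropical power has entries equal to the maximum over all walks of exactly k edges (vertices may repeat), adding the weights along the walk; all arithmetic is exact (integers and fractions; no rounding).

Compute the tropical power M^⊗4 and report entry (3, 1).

M^⊗2:
  [-4, -12, -17]
  [-9, 0, -8]
  [-18, -9, -17]
M^⊗3:
  [-6, -12, -19]
  [-9, 0, -8]
  [-18, -9, -17]
M^⊗4:
  [-8, -12, -20]
  [-9, 0, -8]
  [-18, -9, -17]
Key observation: the optimum is the walk 3->2->2->2->1, with weight (-9) + 0 + 0 + (-9) = -18.
Optimal value attained by: walk 3->2->2->2->1.
Answer: (M^⊗4)[3][1] = -18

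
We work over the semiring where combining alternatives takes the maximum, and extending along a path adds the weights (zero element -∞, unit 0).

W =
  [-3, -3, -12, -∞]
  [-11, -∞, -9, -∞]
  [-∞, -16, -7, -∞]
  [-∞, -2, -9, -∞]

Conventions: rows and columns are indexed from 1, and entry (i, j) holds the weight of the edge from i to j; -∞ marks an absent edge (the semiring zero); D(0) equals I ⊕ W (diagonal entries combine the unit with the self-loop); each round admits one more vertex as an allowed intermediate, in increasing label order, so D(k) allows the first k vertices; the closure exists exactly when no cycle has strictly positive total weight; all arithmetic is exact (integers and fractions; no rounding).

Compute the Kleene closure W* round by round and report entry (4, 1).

D(0):
  [0, -3, -12, -∞]
  [-11, 0, -9, -∞]
  [-∞, -16, 0, -∞]
  [-∞, -2, -9, 0]
D(1):
  [0, -3, -12, -∞]
  [-11, 0, -9, -∞]
  [-∞, -16, 0, -∞]
  [-∞, -2, -9, 0]
D(2):
  [0, -3, -12, -∞]
  [-11, 0, -9, -∞]
  [-27, -16, 0, -∞]
  [-13, -2, -9, 0]
D(3):
  [0, -3, -12, -∞]
  [-11, 0, -9, -∞]
  [-27, -16, 0, -∞]
  [-13, -2, -9, 0]
D(4):
  [0, -3, -12, -∞]
  [-11, 0, -9, -∞]
  [-27, -16, 0, -∞]
  [-13, -2, -9, 0]
Answer: W*[4][1] = -13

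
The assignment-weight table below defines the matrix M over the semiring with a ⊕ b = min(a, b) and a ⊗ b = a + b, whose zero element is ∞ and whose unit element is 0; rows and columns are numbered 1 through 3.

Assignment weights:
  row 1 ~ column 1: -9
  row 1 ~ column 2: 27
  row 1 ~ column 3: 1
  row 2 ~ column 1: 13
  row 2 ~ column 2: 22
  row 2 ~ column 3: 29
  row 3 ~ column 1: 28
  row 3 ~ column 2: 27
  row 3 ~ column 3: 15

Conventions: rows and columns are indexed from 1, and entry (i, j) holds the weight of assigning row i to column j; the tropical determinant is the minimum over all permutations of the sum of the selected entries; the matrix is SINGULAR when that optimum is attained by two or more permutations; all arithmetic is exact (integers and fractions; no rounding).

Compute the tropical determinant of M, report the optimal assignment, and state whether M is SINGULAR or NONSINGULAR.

σ = (1, 2, 3): (-9) + 22 + 15 = 28
σ = (1, 3, 2): (-9) + 29 + 27 = 47
σ = (2, 1, 3): 27 + 13 + 15 = 55
σ = (2, 3, 1): 27 + 29 + 28 = 84
σ = (3, 1, 2): 1 + 13 + 27 = 41
σ = (3, 2, 1): 1 + 22 + 28 = 51
Optimal value attained by: σ = (1, 2, 3).
Answer: det⊕(M) = 28; verdict: NONSINGULAR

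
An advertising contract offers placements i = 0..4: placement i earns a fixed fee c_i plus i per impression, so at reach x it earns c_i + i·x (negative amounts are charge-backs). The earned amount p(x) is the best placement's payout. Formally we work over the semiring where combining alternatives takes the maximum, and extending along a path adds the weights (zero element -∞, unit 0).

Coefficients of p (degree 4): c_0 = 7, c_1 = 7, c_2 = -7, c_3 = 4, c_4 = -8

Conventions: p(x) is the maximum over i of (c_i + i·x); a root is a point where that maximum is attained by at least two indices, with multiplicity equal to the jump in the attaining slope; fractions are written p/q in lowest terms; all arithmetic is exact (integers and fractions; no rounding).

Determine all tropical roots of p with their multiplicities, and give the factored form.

hull edge (i=0, c=7) to (i=1, c=7): slope 0, span 1
hull edge (i=1, c=7) to (i=3, c=4): slope -3/2, span 2
hull edge (i=3, c=4) to (i=4, c=-8): slope -12, span 1
Factored form: p(x) = -8 ⊗ (x ⊕ 0) ⊗ (x ⊕ 3/2) ⊗ (x ⊕ 3/2) ⊗ (x ⊕ 12)
Answer: roots = 0 (mult 1), 3/2 (mult 2), 12 (mult 1)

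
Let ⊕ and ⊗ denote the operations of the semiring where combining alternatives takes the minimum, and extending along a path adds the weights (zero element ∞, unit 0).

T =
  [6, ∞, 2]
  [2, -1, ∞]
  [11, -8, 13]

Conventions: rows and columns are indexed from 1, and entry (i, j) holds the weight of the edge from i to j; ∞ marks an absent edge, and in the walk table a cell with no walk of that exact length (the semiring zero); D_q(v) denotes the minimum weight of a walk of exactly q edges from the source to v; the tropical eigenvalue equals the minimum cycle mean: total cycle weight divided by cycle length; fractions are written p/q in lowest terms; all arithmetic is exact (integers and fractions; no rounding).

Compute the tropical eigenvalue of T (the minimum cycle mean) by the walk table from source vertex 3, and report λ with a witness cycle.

q=0: [∞, ∞, 0]
q=1: [11, -8, 13]
q=2: [-6, -9, 13]
q=3: [-7, -10, -4]
Optimal cycle mean attained by: cycle 1->3->2->1, total 2 + (-8) + 2, length 3.
Answer: λ = -4/3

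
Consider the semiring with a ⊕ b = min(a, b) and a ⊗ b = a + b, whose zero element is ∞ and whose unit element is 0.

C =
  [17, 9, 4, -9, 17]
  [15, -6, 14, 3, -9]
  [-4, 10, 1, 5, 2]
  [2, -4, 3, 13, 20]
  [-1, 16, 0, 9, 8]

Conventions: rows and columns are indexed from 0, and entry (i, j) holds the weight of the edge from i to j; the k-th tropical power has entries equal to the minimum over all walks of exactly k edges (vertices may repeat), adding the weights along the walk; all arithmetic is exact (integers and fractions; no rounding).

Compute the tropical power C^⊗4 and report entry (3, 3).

C^⊗2:
  [-7, -13, -6, 4, 0]
  [-10, -12, -9, -3, -15]
  [-3, 1, 0, -13, 1]
  [-1, -10, 4, -7, -13]
  [-4, 5, 1, -10, 2]
C^⊗3:
  [-10, -19, -5, -16, -22]
  [-16, -18, -15, -19, -21]
  [-11, -17, -10, -12, -8]
  [-14, -16, -13, -10, -19]
  [-8, -14, -7, -13, -4]
C^⊗4:
  [-23, -25, -22, -19, -28]
  [-22, -24, -21, -25, -27]
  [-14, -23, -9, -20, -26]
  [-20, -22, -19, -23, -25]
  [-11, -20, -10, -17, -23]
Key observation: the optimum is the walk 3->1->4->0->3, with weight (-4) + (-9) + (-1) + (-9) = -23.
Optimal value attained by: walk 3->1->4->0->3.
Answer: (C^⊗4)[3][3] = -23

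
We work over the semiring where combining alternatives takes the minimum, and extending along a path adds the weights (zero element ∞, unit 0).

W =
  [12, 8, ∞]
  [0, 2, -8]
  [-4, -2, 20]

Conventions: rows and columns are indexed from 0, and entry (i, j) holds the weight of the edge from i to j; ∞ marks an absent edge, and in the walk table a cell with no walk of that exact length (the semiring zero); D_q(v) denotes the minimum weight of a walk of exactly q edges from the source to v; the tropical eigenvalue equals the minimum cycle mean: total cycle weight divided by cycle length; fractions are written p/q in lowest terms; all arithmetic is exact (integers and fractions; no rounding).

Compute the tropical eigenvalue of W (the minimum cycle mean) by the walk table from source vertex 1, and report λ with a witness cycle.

q=0: [∞, 0, ∞]
q=1: [0, 2, -8]
q=2: [-12, -10, -6]
q=3: [-10, -8, -18]
Optimal cycle mean attained by: cycle 1->2->1, total (-8) + (-2), length 2.
Answer: λ = -5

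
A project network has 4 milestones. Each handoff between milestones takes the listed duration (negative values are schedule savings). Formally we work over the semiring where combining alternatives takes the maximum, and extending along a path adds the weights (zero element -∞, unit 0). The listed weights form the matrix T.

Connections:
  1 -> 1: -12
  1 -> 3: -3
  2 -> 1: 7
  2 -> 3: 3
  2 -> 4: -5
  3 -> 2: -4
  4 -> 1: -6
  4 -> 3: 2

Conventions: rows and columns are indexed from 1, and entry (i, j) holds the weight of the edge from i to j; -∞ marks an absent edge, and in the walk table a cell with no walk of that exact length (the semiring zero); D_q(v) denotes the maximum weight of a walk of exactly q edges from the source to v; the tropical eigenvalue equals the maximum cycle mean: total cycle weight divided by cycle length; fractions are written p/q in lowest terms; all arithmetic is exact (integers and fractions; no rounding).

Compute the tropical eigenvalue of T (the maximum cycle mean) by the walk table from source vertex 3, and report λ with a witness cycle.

q=0: [-∞, -∞, 0, -∞]
q=1: [-∞, -4, -∞, -∞]
q=2: [3, -∞, -1, -9]
q=3: [-9, -5, 0, -∞]
q=4: [2, -4, -2, -10]
Optimal cycle mean attained by: cycle 1->3->2->1, total (-3) + (-4) + 7, length 3.
Answer: λ = 0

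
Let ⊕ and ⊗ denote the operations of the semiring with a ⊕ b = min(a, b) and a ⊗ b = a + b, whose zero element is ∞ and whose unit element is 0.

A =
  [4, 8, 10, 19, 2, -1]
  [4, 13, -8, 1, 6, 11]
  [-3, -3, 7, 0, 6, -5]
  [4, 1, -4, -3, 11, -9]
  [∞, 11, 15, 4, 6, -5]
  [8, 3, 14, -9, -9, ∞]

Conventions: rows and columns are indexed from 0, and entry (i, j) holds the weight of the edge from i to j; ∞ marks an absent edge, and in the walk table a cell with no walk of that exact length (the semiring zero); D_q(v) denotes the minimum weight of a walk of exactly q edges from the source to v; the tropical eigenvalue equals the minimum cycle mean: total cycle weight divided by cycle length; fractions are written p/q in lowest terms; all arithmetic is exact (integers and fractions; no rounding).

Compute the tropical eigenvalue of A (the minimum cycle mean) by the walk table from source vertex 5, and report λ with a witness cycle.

q=0: [∞, ∞, ∞, ∞, ∞, 0]
q=1: [8, 3, 14, -9, -9, ∞]
q=2: [-5, -8, -13, -12, -3, -18]
q=3: [-16, -16, -16, -27, -27, -21]
q=4: [-23, -26, -31, -30, -30, -36]
q=5: [-34, -34, -34, -45, -45, -39]
q=6: [-41, -44, -49, -48, -48, -54]
Optimal cycle mean attained by: cycle 3->5->3, total (-9) + (-9), length 2.
Answer: λ = -9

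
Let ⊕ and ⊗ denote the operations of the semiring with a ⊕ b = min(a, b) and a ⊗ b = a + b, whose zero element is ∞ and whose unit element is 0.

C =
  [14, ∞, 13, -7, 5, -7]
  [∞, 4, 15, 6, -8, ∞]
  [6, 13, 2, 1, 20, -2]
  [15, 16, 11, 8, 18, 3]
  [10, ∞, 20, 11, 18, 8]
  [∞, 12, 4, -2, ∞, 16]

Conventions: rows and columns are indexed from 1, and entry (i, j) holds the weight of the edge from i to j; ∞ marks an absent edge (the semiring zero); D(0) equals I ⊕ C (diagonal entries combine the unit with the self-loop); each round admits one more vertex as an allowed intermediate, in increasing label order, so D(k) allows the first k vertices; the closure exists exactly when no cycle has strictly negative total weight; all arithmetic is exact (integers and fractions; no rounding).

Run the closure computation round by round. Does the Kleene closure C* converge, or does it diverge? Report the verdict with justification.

D(0):
  [0, ∞, 13, -7, 5, -7]
  [∞, 0, 15, 6, -8, ∞]
  [6, 13, 0, 1, 20, -2]
  [15, 16, 11, 0, 18, 3]
  [10, ∞, 20, 11, 0, 8]
  [∞, 12, 4, -2, ∞, 0]
D(1):
  [0, ∞, 13, -7, 5, -7]
  [∞, 0, 15, 6, -8, ∞]
  [6, 13, 0, -1, 11, -2]
  [15, 16, 11, 0, 18, 3]
  [10, ∞, 20, 3, 0, 3]
  [∞, 12, 4, -2, ∞, 0]
D(2):
  [0, ∞, 13, -7, 5, -7]
  [∞, 0, 15, 6, -8, ∞]
  [6, 13, 0, -1, 5, -2]
  [15, 16, 11, 0, 8, 3]
  [10, ∞, 20, 3, 0, 3]
  [∞, 12, 4, -2, 4, 0]
D(3):
  [0, 26, 13, -7, 5, -7]
  [21, 0, 15, 6, -8, 13]
  [6, 13, 0, -1, 5, -2]
  [15, 16, 11, 0, 8, 3]
  [10, 33, 20, 3, 0, 3]
  [10, 12, 4, -2, 4, 0]
D(4):
  [0, 9, 4, -7, 1, -7]
  [21, 0, 15, 6, -8, 9]
  [6, 13, 0, -1, 5, -2]
  [15, 16, 11, 0, 8, 3]
  [10, 19, 14, 3, 0, 3]
  [10, 12, 4, -2, 4, 0]
D(5):
  [0, 9, 4, -7, 1, -7]
  [2, 0, 6, -5, -8, -5]
  [6, 13, 0, -1, 5, -2]
  [15, 16, 11, 0, 8, 3]
  [10, 19, 14, 3, 0, 3]
  [10, 12, 4, -2, 4, 0]
D(6):
  [0, 5, -3, -9, -3, -7]
  [2, 0, -1, -7, -8, -5]
  [6, 10, 0, -4, 2, -2]
  [13, 15, 7, 0, 7, 3]
  [10, 15, 7, 1, 0, 3]
  [10, 12, 4, -2, 4, 0]
Key observation: every diagonal entry stays at the unit through all rounds, so no improving cycle exists.
Answer: CONVERGES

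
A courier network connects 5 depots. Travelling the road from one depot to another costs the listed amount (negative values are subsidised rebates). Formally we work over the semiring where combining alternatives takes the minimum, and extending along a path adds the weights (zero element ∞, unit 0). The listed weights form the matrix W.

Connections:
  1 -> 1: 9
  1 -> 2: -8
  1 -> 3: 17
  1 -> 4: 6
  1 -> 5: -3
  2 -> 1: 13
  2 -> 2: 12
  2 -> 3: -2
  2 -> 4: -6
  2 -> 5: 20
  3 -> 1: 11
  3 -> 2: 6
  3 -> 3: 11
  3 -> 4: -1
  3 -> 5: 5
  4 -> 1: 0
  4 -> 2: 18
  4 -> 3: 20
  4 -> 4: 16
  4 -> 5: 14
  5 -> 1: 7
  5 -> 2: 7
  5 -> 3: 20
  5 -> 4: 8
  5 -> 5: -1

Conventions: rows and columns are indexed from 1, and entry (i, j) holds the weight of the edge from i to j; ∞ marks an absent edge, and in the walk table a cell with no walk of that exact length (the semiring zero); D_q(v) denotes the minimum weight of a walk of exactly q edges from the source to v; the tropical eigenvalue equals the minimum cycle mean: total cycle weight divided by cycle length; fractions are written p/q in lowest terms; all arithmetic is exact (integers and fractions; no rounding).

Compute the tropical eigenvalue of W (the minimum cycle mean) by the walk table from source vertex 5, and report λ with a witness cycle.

q=0: [∞, ∞, ∞, ∞, 0]
q=1: [7, 7, 20, 8, -1]
q=2: [6, -1, 5, 1, -2]
q=3: [1, -2, -3, -7, -3]
q=4: [-7, -7, -4, -8, -4]
q=5: [-8, -15, -9, -13, -10]
Optimal cycle mean attained by: cycle 1->2->4->1, total (-8) + (-6) + 0, length 3.
Answer: λ = -14/3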